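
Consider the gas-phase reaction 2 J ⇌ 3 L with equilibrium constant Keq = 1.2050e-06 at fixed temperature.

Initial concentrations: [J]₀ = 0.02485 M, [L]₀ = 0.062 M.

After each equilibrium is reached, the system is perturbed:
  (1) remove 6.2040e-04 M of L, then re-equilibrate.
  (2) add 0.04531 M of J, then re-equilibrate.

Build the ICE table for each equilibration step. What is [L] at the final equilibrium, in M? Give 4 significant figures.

Q₀ = 0.3859 vs Keq = 1.2050e-06 ⇒ Q>K, reverse
Step 1:
                    J           L
  init        0.02485       0.062
  Δ           0.04019    -0.06028
  eq          0.06504    0.001721
  solve Keq expr → x = -0.02009; check Q = 1.2050e-06
Then remove 6.2040e-04 M of L.
Step 2:
                    J           L
  init        0.06504    0.001101
  Δ       -4.0879e-04  6.1318e-04
  eq          0.06463    0.001714
  solve Keq expr → x = 2.0439e-04; check Q = 1.2050e-06
Then add 0.04531 M of J.
Step 3:
                    J           L
  init         0.1099    0.001714
  Δ       -4.8082e-04  7.2123e-04
  eq           0.1095    0.002435
  solve Keq expr → x = 2.4041e-04; check Q = 1.2050e-06

[L]_eq = 0.002435 M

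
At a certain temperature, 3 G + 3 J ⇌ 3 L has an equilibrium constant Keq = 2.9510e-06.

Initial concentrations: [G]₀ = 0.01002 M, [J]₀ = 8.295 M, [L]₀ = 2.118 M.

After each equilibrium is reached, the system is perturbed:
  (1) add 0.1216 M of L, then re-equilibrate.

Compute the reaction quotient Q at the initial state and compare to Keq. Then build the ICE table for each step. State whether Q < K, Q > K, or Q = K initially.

Q₀ = 1.6547e+04; Q > K (proceeds reverse)

Q₀ = 1.6547e+04 vs Keq = 2.9510e-06 ⇒ Q>K, reverse
Step 1:
                    G           J           L
  I           0.01002       8.295       2.118
  C             1.848       1.848      -1.848
  E             1.858       10.14      0.2703
  solve Keq expr → x = -0.6159; check Q = 2.9510e-06
Then add 0.1216 M of L.
Step 2:
                    G           J           L
  I             1.858       10.14      0.3919
  C            0.1036      0.1036     -0.1036
  E             1.961       10.25      0.2883
  solve Keq expr → x = -0.03454; check Q = 2.9510e-06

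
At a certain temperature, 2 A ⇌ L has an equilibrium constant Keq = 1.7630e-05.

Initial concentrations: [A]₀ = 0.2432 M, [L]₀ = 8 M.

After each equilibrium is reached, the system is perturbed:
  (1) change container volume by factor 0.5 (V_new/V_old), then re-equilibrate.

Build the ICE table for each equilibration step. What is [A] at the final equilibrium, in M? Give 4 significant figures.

Q₀ = 135.3 vs Keq = 1.7630e-05 ⇒ Q>K, reverse
Step 1:
                  A         L
  init       0.2432         8
  Δ           15.99    -7.995
  eq          16.23  0.004646
  solve Keq expr → x = -7.995; check Q = 1.7630e-05
Then change container volume by factor 0.5 (V_new/V_old).
Step 2:
                  A         L
  init        32.47  0.009292
  Δ        -0.01854  0.009271
  eq          32.45   0.01856
  solve Keq expr → x = 0.009271; check Q = 1.7630e-05

[A]_eq = 32.45 M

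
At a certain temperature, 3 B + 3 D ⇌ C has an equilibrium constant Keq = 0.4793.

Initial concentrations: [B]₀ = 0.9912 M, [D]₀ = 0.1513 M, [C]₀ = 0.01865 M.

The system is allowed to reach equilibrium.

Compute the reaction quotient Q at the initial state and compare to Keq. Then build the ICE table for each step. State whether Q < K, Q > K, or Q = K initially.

Q₀ = 5.529 vs Keq = 0.4793 ⇒ Q>K, reverse
Step 1:
                   B          D          C
  init        0.9912     0.1513    0.01865
  Δ          0.04406    0.04406   -0.01469
  eq           1.035     0.1954   0.003965
  solve Keq expr → x = -0.01469; check Q = 0.4793

Q₀ = 5.529; Q > K (proceeds reverse)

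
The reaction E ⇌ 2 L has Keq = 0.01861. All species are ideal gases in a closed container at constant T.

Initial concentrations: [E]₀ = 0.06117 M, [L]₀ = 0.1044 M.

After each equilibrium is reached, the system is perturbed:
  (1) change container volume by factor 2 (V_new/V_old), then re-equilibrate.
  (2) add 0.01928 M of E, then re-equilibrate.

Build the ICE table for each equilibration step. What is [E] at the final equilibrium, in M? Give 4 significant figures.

[E]_eq = 0.05935 M

Q₀ = 0.1782 vs Keq = 0.01861 ⇒ Q>K, reverse
Step 1:
                   E          L
  I          0.06117     0.1044
  C          0.03144   -0.06288
  E          0.09261    0.04152
  solve Keq expr → x = -0.03144; check Q = 0.01861
Then change container volume by factor 2 (V_new/V_old).
Step 2:
                   E          L
  I          0.04631    0.02076
  C          -0.0037   0.007401
  E          0.04261    0.02816
  solve Keq expr → x = 0.0037; check Q = 0.01861
Then add 0.01928 M of E.
Step 3:
                   E          L
  I          0.06189    0.02816
  C        -0.002538   0.005075
  E          0.05935    0.03323
  solve Keq expr → x = 0.002538; check Q = 0.01861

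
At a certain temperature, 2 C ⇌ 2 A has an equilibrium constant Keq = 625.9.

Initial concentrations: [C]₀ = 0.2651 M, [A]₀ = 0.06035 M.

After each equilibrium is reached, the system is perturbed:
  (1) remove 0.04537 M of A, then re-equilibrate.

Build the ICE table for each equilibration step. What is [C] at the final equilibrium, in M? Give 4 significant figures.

Q₀ = 0.05182 vs Keq = 625.9 ⇒ Q<K, forward
Step 1:
                    C           A
  Initial      0.2651     0.06035
  Change      -0.2526      0.2526
  Equil       0.01251      0.3129
  solve Keq expr → x = 0.1263; check Q = 625.9
Then remove 0.04537 M of A.
Step 2:
                    C           A
  Initial     0.01251      0.2676
  Change    -0.001744    0.001744
  Equil       0.01076      0.2693
  solve Keq expr → x = 8.7190e-04; check Q = 625.9

[C]_eq = 0.01076 M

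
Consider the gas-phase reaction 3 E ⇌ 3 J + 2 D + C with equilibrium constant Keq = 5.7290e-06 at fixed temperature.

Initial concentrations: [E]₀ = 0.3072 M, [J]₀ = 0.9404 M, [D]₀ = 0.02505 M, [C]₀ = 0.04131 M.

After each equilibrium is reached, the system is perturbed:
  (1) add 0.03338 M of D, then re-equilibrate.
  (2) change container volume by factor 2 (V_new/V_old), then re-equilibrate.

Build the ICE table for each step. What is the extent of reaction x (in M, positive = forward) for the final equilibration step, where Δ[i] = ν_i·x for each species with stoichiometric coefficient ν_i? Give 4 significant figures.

x = 0.00198 M

Q₀ = 7.4361e-04 vs Keq = 5.7290e-06 ⇒ Q>K, reverse
Step 1:
                  E         J         D         C
  Initial    0.3072    0.9404   0.02505   0.04131
  Change    0.03285  -0.03285   -0.0219  -0.01095
  Equil        0.34    0.9076  0.003151   0.03036
  solve Keq expr → x = -0.01095; check Q = 5.7290e-06
Then add 0.03338 M of D.
Step 2:
                  E         J         D         C
  Initial      0.34    0.9076   0.03653   0.03036
  Change    0.04601  -0.04601  -0.03067  -0.01534
  Equil      0.3861    0.8615  0.005858   0.01502
  solve Keq expr → x = -0.01534; check Q = 5.7290e-06
Then change container volume by factor 2 (V_new/V_old).
Step 3:
                  E         J         D         C
  Initial     0.193    0.4308  0.002929  0.007512
  Change   -0.00594   0.00594   0.00396   0.00198
  Equil      0.1871    0.4367  0.006889  0.009492
  solve Keq expr → x = 0.00198; check Q = 5.7290e-06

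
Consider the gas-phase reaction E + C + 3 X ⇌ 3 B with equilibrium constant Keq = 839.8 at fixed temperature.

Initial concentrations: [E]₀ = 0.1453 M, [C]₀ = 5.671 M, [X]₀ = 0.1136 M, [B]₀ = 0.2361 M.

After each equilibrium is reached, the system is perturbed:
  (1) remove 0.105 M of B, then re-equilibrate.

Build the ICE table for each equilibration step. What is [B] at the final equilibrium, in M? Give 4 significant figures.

[B]_eq = 0.2181 M

Q₀ = 10.9 vs Keq = 839.8 ⇒ Q<K, forward
Step 1:
                   E          C          X          B
  init        0.1453      5.671     0.1136     0.2361
  Δ         -0.02531   -0.02531   -0.07594    0.07594
  eq            0.12      5.646    0.03766      0.312
  solve Keq expr → x = 0.02531; check Q = 839.8
Then remove 0.105 M of B.
Step 2:
                   E          C          X          B
  init          0.12      5.646    0.03766      0.207
  Δ        -0.003686  -0.003686   -0.01106    0.01106
  eq          0.1163      5.642     0.0266     0.2181
  solve Keq expr → x = 0.003686; check Q = 839.8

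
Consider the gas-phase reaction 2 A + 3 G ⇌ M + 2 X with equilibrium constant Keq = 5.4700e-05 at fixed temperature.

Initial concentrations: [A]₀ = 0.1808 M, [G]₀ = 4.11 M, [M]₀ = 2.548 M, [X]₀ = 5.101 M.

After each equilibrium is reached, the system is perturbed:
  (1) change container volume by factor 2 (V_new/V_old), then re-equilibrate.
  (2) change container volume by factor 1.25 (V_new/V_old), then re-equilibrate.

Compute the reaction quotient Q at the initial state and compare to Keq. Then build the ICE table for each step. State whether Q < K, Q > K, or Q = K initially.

Q₀ = 29.21 vs Keq = 5.4700e-05 ⇒ Q>K, reverse
Step 1:
                   A          G          M          X
  I           0.1808       4.11      2.548      5.101
  C            3.888      5.831     -1.944     -3.888
  E            4.068      9.941     0.6042      1.213
  solve Keq expr → x = -1.944; check Q = 5.4700e-05
Then change container volume by factor 2 (V_new/V_old).
Step 2:
                   A          G          M          X
  I            2.034      4.971     0.3021     0.6067
  C             0.18     0.2701   -0.09002      -0.18
  E            2.214      5.241     0.2121     0.4266
  solve Keq expr → x = -0.09002; check Q = 5.4700e-05
Then change container volume by factor 1.25 (V_new/V_old).
Step 3:
                   A          G          M          X
  I            1.771      4.193     0.1697     0.3413
  C           0.0387    0.05805   -0.01935    -0.0387
  E             1.81      4.251     0.1503     0.3026
  solve Keq expr → x = -0.01935; check Q = 5.4700e-05

Q₀ = 29.21; Q > K (proceeds reverse)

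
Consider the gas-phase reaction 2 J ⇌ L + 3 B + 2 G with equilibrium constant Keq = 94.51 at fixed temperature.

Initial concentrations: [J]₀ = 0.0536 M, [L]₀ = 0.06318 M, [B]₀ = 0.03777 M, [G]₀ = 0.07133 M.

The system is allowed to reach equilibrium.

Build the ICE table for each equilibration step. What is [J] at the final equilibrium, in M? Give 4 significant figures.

Q₀ = 6.0289e-06 vs Keq = 94.51 ⇒ Q<K, forward
Step 1:
                  J         L         B         G
  Initial    0.0536   0.06318   0.03777   0.07133
  Change   -0.05344   0.02672   0.08017   0.05344
  Equil   1.5586e-04    0.0899    0.1179    0.1248
  solve Keq expr → x = 0.02672; check Q = 94.51

[J]_eq = 1.5586e-04 M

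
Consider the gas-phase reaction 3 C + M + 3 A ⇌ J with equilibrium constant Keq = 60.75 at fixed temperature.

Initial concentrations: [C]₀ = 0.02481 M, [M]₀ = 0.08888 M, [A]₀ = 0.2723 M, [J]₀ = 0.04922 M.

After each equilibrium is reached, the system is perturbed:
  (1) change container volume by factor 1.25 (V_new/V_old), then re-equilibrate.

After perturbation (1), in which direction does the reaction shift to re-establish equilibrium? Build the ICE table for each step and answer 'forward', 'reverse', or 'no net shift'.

Q₀ = 1.7960e+06 vs Keq = 60.75 ⇒ Q>K, reverse
Step 1:
                  C         M         A         J
  init      0.02481   0.08888    0.2723   0.04922
  Δ          0.1399   0.04664    0.1399  -0.04664
  eq         0.1647    0.1355    0.4122  0.002578
  solve Keq expr → x = -0.04664; check Q = 60.75
Then change container volume by factor 1.25 (V_new/V_old).
Step 2:
                  C         M         A         J
  init       0.1318    0.1084    0.3298  0.002063
  Δ        0.004306  0.001435  0.004306 -0.001435
  eq         0.1361    0.1099    0.3341 6.2727e-04
  solve Keq expr → x = -0.001435; check Q = 60.75

Direction: reverse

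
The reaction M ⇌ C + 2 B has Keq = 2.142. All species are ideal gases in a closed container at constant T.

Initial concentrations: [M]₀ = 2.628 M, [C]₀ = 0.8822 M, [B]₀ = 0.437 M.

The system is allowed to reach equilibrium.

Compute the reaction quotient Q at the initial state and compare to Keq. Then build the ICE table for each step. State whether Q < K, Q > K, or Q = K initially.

Q₀ = 0.06411 vs Keq = 2.142 ⇒ Q<K, forward
Step 1:
                    M           C           B
  Initial       2.628      0.8822       0.437
  Change      -0.6251      0.6251        1.25
  Equil         2.003       1.507       1.687
  solve Keq expr → x = 0.6251; check Q = 2.142

Q₀ = 0.06411; Q < K (proceeds forward)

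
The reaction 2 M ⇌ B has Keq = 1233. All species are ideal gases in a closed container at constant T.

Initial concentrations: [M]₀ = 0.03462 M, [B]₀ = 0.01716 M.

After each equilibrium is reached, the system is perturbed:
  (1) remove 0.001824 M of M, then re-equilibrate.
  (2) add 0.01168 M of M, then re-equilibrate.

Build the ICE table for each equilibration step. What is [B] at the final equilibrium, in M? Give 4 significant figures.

[B]_eq = 0.03667 M

Q₀ = 14.32 vs Keq = 1233 ⇒ Q<K, forward
Step 1:
                   M          B
  init       0.03462    0.01716
  Δ         -0.02953    0.01477
  eq        0.005088    0.03193
  solve Keq expr → x = 0.01477; check Q = 1233
Then remove 0.001824 M of M.
Step 2:
                   M          B
  init      0.003264    0.03193
  Δ         0.001754 -8.7682e-04
  eq        0.005018    0.03105
  solve Keq expr → x = -8.7682e-04; check Q = 1233
Then add 0.01168 M of M.
Step 3:
                   M          B
  init        0.0167    0.03105
  Δ         -0.01124   0.005622
  eq        0.005454    0.03667
  solve Keq expr → x = 0.005622; check Q = 1233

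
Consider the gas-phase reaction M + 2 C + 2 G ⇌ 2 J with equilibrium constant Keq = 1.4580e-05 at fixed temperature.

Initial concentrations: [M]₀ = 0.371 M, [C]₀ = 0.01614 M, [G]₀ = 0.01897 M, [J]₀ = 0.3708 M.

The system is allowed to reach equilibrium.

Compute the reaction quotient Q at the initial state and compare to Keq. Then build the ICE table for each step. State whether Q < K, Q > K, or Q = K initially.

Q₀ = 3.9533e+06; Q > K (proceeds reverse)

Q₀ = 3.9533e+06 vs Keq = 1.4580e-05 ⇒ Q>K, reverse
Step 1:
                    M           C           G           J
  I             0.371     0.01614     0.01897      0.3708
  C            0.1852      0.3704      0.3704     -0.3704
  E            0.5562      0.3865      0.3893  4.2853e-04
  solve Keq expr → x = -0.1852; check Q = 1.4580e-05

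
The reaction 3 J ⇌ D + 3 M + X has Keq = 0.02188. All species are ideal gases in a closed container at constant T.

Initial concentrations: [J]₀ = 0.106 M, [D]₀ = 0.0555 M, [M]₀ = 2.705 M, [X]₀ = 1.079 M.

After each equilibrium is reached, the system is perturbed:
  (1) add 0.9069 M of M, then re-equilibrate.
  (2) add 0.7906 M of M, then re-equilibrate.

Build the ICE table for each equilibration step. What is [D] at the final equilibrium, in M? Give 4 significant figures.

[D]_eq = 5.6899e-06 M

Q₀ = 995.2 vs Keq = 0.02188 ⇒ Q>K, reverse
Step 1:
                   J          D          M          X
  init         0.106     0.0555      2.705      1.079
  Δ           0.1664   -0.05547    -0.1664   -0.05547
  eq          0.2724 2.6418e-05      2.539      1.024
  solve Keq expr → x = -0.05547; check Q = 0.02188
Then add 0.9069 M of M.
Step 2:
                   J          D          M          X
  init        0.2724 2.6418e-05      3.445      1.024
  Δ       4.7536e-05 -1.5845e-05 -4.7536e-05 -1.5845e-05
  eq          0.2725 1.0572e-05      3.445      1.024
  solve Keq expr → x = -1.5845e-05; check Q = 0.02188
Then add 0.7906 M of M.
Step 3:
                   J          D          M          X
  init        0.2725 1.0572e-05      4.236      1.024
  Δ       1.4647e-05 -4.8825e-06 -1.4647e-05 -4.8825e-06
  eq          0.2725 5.6899e-06      4.236      1.024
  solve Keq expr → x = -4.8825e-06; check Q = 0.02188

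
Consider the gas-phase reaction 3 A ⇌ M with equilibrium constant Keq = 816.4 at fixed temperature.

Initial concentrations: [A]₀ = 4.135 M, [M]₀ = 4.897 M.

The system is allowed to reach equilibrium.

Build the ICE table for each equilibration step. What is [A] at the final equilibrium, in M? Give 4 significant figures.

[A]_eq = 0.1967 M

Q₀ = 0.06926 vs Keq = 816.4 ⇒ Q<K, forward
Step 1:
                   A          M
  Initial      4.135      4.897
  Change      -3.938      1.313
  Equil       0.1967       6.21
  solve Keq expr → x = 1.313; check Q = 816.4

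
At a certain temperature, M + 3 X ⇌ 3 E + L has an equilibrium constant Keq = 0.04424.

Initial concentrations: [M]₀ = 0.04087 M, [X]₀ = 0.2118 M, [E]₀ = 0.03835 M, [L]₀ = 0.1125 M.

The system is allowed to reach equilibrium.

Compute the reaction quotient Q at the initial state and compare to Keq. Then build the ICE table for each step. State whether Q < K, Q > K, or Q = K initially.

Q₀ = 0.01634 vs Keq = 0.04424 ⇒ Q<K, forward
Step 1:
                  M         X         E         L
  init      0.04087    0.2118   0.03835    0.1125
  Δ        -0.00349  -0.01047   0.01047   0.00349
  eq        0.03738    0.2013   0.04882     0.116
  solve Keq expr → x = 0.00349; check Q = 0.04424

Q₀ = 0.01634; Q < K (proceeds forward)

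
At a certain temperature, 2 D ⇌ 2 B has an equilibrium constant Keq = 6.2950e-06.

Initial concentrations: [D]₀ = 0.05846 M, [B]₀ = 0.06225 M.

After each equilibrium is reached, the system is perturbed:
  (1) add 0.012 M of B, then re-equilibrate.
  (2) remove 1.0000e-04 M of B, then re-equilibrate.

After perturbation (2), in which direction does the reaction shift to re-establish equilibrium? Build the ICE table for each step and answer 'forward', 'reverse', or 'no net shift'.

Q₀ = 1.134 vs Keq = 6.2950e-06 ⇒ Q>K, reverse
Step 1:
                    D           B
  init        0.05846     0.06225
  Δ           0.06195    -0.06195
  eq           0.1204  3.0210e-04
  solve Keq expr → x = -0.03097; check Q = 6.2950e-06
Then add 0.012 M of B.
Step 2:
                    D           B
  init         0.1204      0.0123
  Δ           0.01197    -0.01197
  eq           0.1324  3.3213e-04
  solve Keq expr → x = -0.005985; check Q = 6.2950e-06
Then remove 1.0000e-04 M of B.
Step 3:
                    D           B
  init         0.1324  2.3213e-04
  Δ       -9.9750e-05  9.9750e-05
  eq           0.1323  3.3188e-04
  solve Keq expr → x = 4.9875e-05; check Q = 6.2950e-06

Direction: forward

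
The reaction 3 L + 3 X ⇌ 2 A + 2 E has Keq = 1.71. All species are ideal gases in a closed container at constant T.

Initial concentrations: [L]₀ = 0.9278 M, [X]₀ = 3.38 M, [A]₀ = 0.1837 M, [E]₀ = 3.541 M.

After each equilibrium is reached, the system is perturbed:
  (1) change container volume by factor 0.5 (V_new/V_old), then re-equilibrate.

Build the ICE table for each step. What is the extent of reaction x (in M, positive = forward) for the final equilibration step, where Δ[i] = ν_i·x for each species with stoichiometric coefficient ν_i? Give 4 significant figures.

x = 0.07947 M

Q₀ = 0.01372 vs Keq = 1.71 ⇒ Q<K, forward
Step 1:
                   L          X          A          E
  I           0.9278       3.38     0.1837      3.541
  C          -0.4791    -0.4791     0.3194     0.3194
  E           0.4487      2.901     0.5031       3.86
  solve Keq expr → x = 0.1597; check Q = 1.71
Then change container volume by factor 0.5 (V_new/V_old).
Step 2:
                   L          X          A          E
  I           0.8974      5.802      1.006      7.721
  C          -0.2384    -0.2384     0.1589     0.1589
  E            0.659      5.563      1.165       7.88
  solve Keq expr → x = 0.07947; check Q = 1.71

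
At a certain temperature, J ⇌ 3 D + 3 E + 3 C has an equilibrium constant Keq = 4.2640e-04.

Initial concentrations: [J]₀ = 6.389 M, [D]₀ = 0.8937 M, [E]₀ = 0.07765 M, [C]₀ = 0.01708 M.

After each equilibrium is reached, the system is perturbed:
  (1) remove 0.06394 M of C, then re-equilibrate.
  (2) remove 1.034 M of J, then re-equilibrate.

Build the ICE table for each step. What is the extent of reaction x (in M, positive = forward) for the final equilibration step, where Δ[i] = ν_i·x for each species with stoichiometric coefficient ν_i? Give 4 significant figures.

x = -0.002873 M

Q₀ = 2.6063e-10 vs Keq = 4.2640e-04 ⇒ Q<K, forward
Step 1:
                    J           D           E           C
  Initial       6.389      0.8937     0.07765     0.01708
  Change     -0.09858      0.2958      0.2958      0.2958
  Equil          6.29       1.189      0.3734      0.3128
  solve Keq expr → x = 0.09858; check Q = 4.2640e-04
Then remove 0.06394 M of C.
Step 2:
                    J           D           E           C
  Initial        6.29       1.189      0.3734      0.2489
  Change     -0.01059     0.03176     0.03176     0.03176
  Equil          6.28       1.221      0.4052      0.2807
  solve Keq expr → x = 0.01059; check Q = 4.2640e-04
Then remove 1.034 M of J.
Step 3:
                    J           D           E           C
  Initial       5.246       1.221      0.4052      0.2807
  Change     0.002873    -0.00862    -0.00862    -0.00862
  Equil         5.249       1.213      0.3965       0.272
  solve Keq expr → x = -0.002873; check Q = 4.2640e-04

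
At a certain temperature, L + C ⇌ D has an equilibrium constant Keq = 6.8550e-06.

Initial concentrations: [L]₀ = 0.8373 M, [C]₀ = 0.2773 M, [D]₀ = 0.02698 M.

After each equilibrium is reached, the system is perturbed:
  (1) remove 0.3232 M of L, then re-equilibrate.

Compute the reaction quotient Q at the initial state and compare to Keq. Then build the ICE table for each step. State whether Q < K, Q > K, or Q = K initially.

Q₀ = 0.1162; Q > K (proceeds reverse)

Q₀ = 0.1162 vs Keq = 6.8550e-06 ⇒ Q>K, reverse
Step 1:
                  L         C         D
  Initial    0.8373    0.2773   0.02698
  Change    0.02698   0.02698  -0.02698
  Equil      0.8643    0.3043 1.8027e-06
  solve Keq expr → x = -0.02698; check Q = 6.8550e-06
Then remove 0.3232 M of L.
Step 2:
                  L         C         D
  Initial    0.5411    0.3043 1.8027e-06
  Change  6.7414e-07 6.7414e-07 -6.7414e-07
  Equil      0.5411    0.3043 1.1286e-06
  solve Keq expr → x = -6.7414e-07; check Q = 6.8550e-06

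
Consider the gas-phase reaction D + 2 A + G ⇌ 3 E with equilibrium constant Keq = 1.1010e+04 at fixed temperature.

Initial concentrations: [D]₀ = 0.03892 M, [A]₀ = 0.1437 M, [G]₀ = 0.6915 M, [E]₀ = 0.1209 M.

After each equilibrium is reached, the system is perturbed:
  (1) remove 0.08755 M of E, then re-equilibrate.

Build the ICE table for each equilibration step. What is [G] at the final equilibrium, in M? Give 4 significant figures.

[G]_eq = 0.6527 M

Q₀ = 3.18 vs Keq = 1.1010e+04 ⇒ Q<K, forward
Step 1:
                    D           A           G           E
  Initial     0.03892      0.1437      0.6915      0.1209
  Change     -0.03851    -0.07701    -0.03851      0.1155
  Equil    4.1331e-04     0.06669       0.653      0.2364
  solve Keq expr → x = 0.03851; check Q = 1.1010e+04
Then remove 0.08755 M of E.
Step 2:
                    D           A           G           E
  Initial  4.1331e-04     0.06669       0.653      0.1489
  Change  -3.0619e-04 -6.1238e-04 -3.0619e-04  9.1857e-04
  Equil    1.0712e-04     0.06607      0.6527      0.1498
  solve Keq expr → x = 3.0619e-04; check Q = 1.1010e+04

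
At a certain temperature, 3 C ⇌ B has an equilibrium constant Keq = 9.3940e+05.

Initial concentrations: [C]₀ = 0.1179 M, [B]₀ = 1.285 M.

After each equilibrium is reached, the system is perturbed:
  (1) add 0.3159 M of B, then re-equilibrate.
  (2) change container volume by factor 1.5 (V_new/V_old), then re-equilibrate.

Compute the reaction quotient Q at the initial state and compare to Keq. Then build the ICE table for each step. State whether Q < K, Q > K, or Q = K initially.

Q₀ = 784.1 vs Keq = 9.3940e+05 ⇒ Q<K, forward
Step 1:
                    C           B
  Initial      0.1179       1.285
  Change      -0.1067     0.03557
  Equil        0.0112       1.321
  solve Keq expr → x = 0.03557; check Q = 9.3940e+05
Then add 0.3159 M of B.
Step 2:
                    C           B
  Initial      0.0112       1.636
  Change   8.2952e-04 -2.7651e-04
  Equil       0.01203       1.636
  solve Keq expr → x = -2.7651e-04; check Q = 9.3940e+05
Then change container volume by factor 1.5 (V_new/V_old).
Step 3:
                    C           B
  Initial    0.008021       1.091
  Change     0.002487 -8.2896e-04
  Equil       0.01051        1.09
  solve Keq expr → x = -8.2896e-04; check Q = 9.3940e+05

Q₀ = 784.1; Q < K (proceeds forward)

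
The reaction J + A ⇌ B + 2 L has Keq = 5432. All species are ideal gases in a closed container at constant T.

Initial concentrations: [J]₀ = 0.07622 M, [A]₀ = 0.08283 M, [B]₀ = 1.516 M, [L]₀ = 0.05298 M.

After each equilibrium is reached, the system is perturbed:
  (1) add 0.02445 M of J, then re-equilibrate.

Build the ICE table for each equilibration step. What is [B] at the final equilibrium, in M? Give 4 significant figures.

[B]_eq = 1.598 M

Q₀ = 0.674 vs Keq = 5432 ⇒ Q<K, forward
Step 1:
                    J           A           B           L
  Initial     0.07622     0.08283       1.516     0.05298
  Change     -0.07474    -0.07474     0.07474      0.1495
  Equil      0.001483    0.008093       1.591      0.2025
  solve Keq expr → x = 0.07474; check Q = 5432
Then add 0.02445 M of J.
Step 2:
                    J           A           B           L
  Initial     0.02593    0.008093       1.591      0.2025
  Change    -0.007347   -0.007347    0.007347     0.01469
  Equil       0.01859  7.4637e-04       1.598      0.2171
  solve Keq expr → x = 0.007347; check Q = 5432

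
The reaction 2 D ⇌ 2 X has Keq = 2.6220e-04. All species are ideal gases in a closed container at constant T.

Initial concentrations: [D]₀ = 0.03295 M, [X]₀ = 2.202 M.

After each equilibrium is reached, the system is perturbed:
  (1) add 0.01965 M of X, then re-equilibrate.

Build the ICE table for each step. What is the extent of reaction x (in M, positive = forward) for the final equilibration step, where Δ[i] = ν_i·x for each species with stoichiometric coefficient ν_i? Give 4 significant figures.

x = -0.009668 M

Q₀ = 4466 vs Keq = 2.6220e-04 ⇒ Q>K, reverse
Step 1:
                   D          X
  Initial    0.03295      2.202
  Change       2.166     -2.166
  Equil        2.199    0.03561
  solve Keq expr → x = -1.083; check Q = 2.6220e-04
Then add 0.01965 M of X.
Step 2:
                   D          X
  Initial      2.199    0.05526
  Change     0.01934   -0.01934
  Equil        2.219    0.03593
  solve Keq expr → x = -0.009668; check Q = 2.6220e-04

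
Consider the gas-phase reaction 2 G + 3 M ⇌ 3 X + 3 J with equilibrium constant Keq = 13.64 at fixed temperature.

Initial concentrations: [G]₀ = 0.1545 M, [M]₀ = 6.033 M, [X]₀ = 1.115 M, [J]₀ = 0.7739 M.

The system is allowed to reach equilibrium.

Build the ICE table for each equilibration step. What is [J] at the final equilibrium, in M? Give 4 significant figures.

[J]_eq = 0.965 M

Q₀ = 0.1226 vs Keq = 13.64 ⇒ Q<K, forward
Step 1:
                   G          M          X          J
  I           0.1545      6.033      1.115     0.7739
  C          -0.1274    -0.1911     0.1911     0.1911
  E          0.02713      5.842      1.306      0.965
  solve Keq expr → x = 0.06368; check Q = 13.64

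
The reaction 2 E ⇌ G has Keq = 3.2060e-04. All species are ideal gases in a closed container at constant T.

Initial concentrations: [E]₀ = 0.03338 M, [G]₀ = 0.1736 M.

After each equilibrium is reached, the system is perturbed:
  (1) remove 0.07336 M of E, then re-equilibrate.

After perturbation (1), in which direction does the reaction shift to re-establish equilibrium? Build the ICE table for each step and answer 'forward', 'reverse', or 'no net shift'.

Direction: reverse

Q₀ = 155.8 vs Keq = 3.2060e-04 ⇒ Q>K, reverse
Step 1:
                   E          G
  I          0.03338     0.1736
  C           0.3471    -0.1736
  E           0.3805 4.6413e-05
  solve Keq expr → x = -0.1736; check Q = 3.2060e-04
Then remove 0.07336 M of E.
Step 2:
                   E          G
  I           0.3071 4.6413e-05
  C       3.2332e-05 -1.6166e-05
  E           0.3072 3.0248e-05
  solve Keq expr → x = -1.6166e-05; check Q = 3.2060e-04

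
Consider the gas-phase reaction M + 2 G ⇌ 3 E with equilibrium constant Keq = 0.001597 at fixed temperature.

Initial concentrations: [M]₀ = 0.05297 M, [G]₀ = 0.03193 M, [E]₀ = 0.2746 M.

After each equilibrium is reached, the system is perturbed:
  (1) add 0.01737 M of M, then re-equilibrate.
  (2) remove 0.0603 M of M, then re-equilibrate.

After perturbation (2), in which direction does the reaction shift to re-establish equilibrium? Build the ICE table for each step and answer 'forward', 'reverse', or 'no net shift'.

Direction: reverse

Q₀ = 383.4 vs Keq = 0.001597 ⇒ Q>K, reverse
Step 1:
                  M         G         E
  Initial   0.05297   0.03193    0.2746
  Change    0.08463    0.1693   -0.2539
  Equil      0.1376    0.2012   0.02072
  solve Keq expr → x = -0.08463; check Q = 0.001597
Then add 0.01737 M of M.
Step 2:
                  M         G         E
  Initial     0.155    0.2012   0.02072
  Change  -2.6261e-04 -5.2522e-04 7.8783e-04
  Equil      0.1547    0.2007   0.02151
  solve Keq expr → x = 2.6261e-04; check Q = 0.001597
Then remove 0.0603 M of M.
Step 3:
                  M         G         E
  Initial    0.0944    0.2007   0.02151
  Change   0.001025   0.00205 -0.003075
  Equil     0.09543    0.2027   0.01843
  solve Keq expr → x = -0.001025; check Q = 0.001597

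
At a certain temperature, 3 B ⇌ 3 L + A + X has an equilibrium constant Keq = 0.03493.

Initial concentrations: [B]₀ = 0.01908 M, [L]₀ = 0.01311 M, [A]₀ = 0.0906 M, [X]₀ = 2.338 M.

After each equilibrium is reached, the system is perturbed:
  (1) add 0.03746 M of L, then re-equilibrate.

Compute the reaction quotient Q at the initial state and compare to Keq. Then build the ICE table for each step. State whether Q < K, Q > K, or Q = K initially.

Q₀ = 0.06871 vs Keq = 0.03493 ⇒ Q>K, reverse
Step 1:
                    B           L           A           X
  init        0.01908     0.01311      0.0906       2.338
  Δ          0.001694   -0.001694 -5.6455e-04 -5.6455e-04
  eq          0.02077     0.01142     0.09004       2.337
  solve Keq expr → x = -5.6455e-04; check Q = 0.03493
Then add 0.03746 M of L.
Step 2:
                    B           L           A           X
  init        0.02077     0.04888     0.09004       2.337
  Δ           0.02367    -0.02367   -0.007889   -0.007889
  eq          0.04444     0.02521     0.08215        2.33
  solve Keq expr → x = -0.007889; check Q = 0.03493

Q₀ = 0.06871; Q > K (proceeds reverse)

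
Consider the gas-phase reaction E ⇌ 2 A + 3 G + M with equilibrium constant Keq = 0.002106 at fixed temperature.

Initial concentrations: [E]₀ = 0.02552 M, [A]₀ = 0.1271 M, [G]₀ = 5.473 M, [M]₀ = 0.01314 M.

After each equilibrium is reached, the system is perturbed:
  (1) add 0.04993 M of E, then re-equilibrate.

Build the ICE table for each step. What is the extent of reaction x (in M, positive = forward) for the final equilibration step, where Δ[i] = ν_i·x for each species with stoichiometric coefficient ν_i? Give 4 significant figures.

Q₀ = 1.364 vs Keq = 0.002106 ⇒ Q>K, reverse
Step 1:
                   E          A          G          M
  init       0.02552     0.1271      5.473    0.01314
  Δ          0.01309   -0.02618   -0.03927   -0.01309
  eq         0.03861     0.1009      5.434 4.9764e-05
  solve Keq expr → x = -0.01309; check Q = 0.002106
Then add 0.04993 M of E.
Step 2:
                   E          A          G          M
  init       0.08854     0.1009      5.434 4.9764e-05
  Δ       -6.3971e-05 1.2794e-04 1.9191e-04 6.3971e-05
  eq         0.08848      0.101      5.434 1.1374e-04
  solve Keq expr → x = 6.3971e-05; check Q = 0.002106

x = 6.3971e-05 M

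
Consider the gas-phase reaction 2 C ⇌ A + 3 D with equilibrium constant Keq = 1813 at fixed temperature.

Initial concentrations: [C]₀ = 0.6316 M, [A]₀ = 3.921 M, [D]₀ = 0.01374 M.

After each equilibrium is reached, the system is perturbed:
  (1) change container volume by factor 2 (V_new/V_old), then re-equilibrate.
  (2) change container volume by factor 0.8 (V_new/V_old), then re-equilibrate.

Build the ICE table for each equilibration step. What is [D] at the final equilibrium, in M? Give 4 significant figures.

[D]_eq = 0.5757 M

Q₀ = 2.5496e-05 vs Keq = 1813 ⇒ Q<K, forward
Step 1:
                    C           A           D
  Initial      0.6316       3.921     0.01374
  Change      -0.5905      0.2952      0.8857
  Equil       0.04114       4.216      0.8994
  solve Keq expr → x = 0.2952; check Q = 1813
Then change container volume by factor 2 (V_new/V_old).
Step 2:
                    C           A           D
  Initial     0.02057       2.108      0.4497
  Change    -0.009765    0.004882     0.01465
  Equil        0.0108       2.113      0.4644
  solve Keq expr → x = 0.004882; check Q = 1813
Then change container volume by factor 0.8 (V_new/V_old).
Step 3:
                    C           A           D
  Initial      0.0135       2.641      0.5805
  Change     0.003164   -0.001582   -0.004746
  Equil       0.01667        2.64      0.5757
  solve Keq expr → x = -0.001582; check Q = 1813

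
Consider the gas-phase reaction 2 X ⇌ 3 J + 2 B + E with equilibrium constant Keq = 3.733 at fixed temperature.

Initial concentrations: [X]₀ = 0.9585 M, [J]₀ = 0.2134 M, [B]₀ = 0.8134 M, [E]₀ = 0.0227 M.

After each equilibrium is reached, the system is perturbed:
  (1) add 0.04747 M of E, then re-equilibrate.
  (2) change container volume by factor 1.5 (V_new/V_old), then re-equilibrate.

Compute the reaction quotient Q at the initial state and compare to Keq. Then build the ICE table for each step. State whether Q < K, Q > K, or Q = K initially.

Q₀ = 1.5887e-04 vs Keq = 3.733 ⇒ Q<K, forward
Step 1:
                   X          J          B          E
  init        0.9585     0.2134     0.8134     0.0227
  Δ          -0.5504     0.8256     0.5504     0.2752
  eq          0.4081      1.039      1.364     0.2979
  solve Keq expr → x = 0.2752; check Q = 3.733
Then add 0.04747 M of E.
Step 2:
                   X          J          B          E
  init        0.4081      1.039      1.364     0.3454
  Δ          0.01219   -0.01828   -0.01219  -0.006093
  eq          0.4203      1.021      1.352     0.3393
  solve Keq expr → x = -0.006093; check Q = 3.733
Then change container volume by factor 1.5 (V_new/V_old).
Step 3:
                   X          J          B          E
  init        0.2802     0.6805     0.9011     0.2262
  Δ         -0.08658     0.1299    0.08658    0.04329
  eq          0.1936     0.8104     0.9877     0.2695
  solve Keq expr → x = 0.04329; check Q = 3.733

Q₀ = 1.5887e-04; Q < K (proceeds forward)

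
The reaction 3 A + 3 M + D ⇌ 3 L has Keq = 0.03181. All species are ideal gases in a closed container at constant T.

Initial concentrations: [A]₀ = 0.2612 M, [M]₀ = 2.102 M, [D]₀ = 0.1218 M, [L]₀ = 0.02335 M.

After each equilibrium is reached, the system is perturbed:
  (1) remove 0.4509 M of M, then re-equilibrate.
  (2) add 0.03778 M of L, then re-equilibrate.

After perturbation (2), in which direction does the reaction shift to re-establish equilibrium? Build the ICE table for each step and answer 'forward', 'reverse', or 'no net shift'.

Direction: reverse

Q₀ = 6.3153e-04 vs Keq = 0.03181 ⇒ Q<K, forward
Step 1:
                  A         M         D         L
  init       0.2612     2.102    0.1218   0.02335
  Δ        -0.04394  -0.04394  -0.01465   0.04394
  eq         0.2173     2.058    0.1072   0.06729
  solve Keq expr → x = 0.01465; check Q = 0.03181
Then remove 0.4509 M of M.
Step 2:
                  A         M         D         L
  init       0.2173     1.607    0.1072   0.06729
  Δ         0.01106   0.01106  0.003686  -0.01106
  eq         0.2283     1.618    0.1108   0.05623
  solve Keq expr → x = -0.003686; check Q = 0.03181
Then add 0.03778 M of L.
Step 3:
                  A         M         D         L
  init       0.2283     1.618    0.1108   0.09401
  Δ         0.02803   0.02803  0.009342  -0.02803
  eq         0.2563     1.646    0.1202   0.06599
  solve Keq expr → x = -0.009342; check Q = 0.03181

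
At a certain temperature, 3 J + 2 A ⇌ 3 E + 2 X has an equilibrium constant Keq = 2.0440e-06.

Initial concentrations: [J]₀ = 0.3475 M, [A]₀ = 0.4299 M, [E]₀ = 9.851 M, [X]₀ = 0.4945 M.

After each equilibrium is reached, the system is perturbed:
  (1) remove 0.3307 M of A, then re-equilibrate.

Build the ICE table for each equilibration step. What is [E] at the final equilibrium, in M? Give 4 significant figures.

Q₀ = 3.0142e+04 vs Keq = 2.0440e-06 ⇒ Q>K, reverse
Step 1:
                  J         A         E         X
  Initial    0.3475    0.4299     9.851    0.4945
  Change     0.7417    0.4944   -0.7417   -0.4944
  Equil       1.089    0.9243     9.109 5.4637e-05
  solve Keq expr → x = -0.2472; check Q = 2.0440e-06
Then remove 0.3307 M of A.
Step 2:
                  J         A         E         X
  Initial     1.089    0.5936     9.109 5.4637e-05
  Change  2.9317e-05 1.9545e-05 -2.9317e-05 -1.9545e-05
  Equil       1.089    0.5937     9.109 3.5092e-05
  solve Keq expr → x = -9.7723e-06; check Q = 2.0440e-06

[E]_eq = 9.109 M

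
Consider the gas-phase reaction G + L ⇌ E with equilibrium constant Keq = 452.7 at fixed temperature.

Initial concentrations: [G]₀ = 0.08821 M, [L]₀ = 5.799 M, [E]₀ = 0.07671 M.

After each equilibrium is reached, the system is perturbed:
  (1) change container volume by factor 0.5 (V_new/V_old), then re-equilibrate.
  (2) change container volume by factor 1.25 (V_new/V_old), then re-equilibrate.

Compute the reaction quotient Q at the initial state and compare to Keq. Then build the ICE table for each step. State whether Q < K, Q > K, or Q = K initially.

Q₀ = 0.15 vs Keq = 452.7 ⇒ Q<K, forward
Step 1:
                   G          L          E
  Initial    0.08821      5.799    0.07671
  Change    -0.08815   -0.08815    0.08815
  Equil   6.3767e-05      5.711     0.1649
  solve Keq expr → x = 0.08815; check Q = 452.7
Then change container volume by factor 0.5 (V_new/V_old).
Step 2:
                   G          L          E
  Initial 1.2753e-04      11.42     0.3297
  Change  -6.3754e-05 -6.3754e-05 6.3754e-05
  Equil   6.3779e-05      11.42     0.3298
  solve Keq expr → x = 6.3754e-05; check Q = 452.7
Then change container volume by factor 1.25 (V_new/V_old).
Step 3:
                   G          L          E
  Initial 5.1023e-05      9.137     0.2638
  Change  1.2753e-05 1.2753e-05 -1.2753e-05
  Equil   6.3776e-05      9.137     0.2638
  solve Keq expr → x = -1.2753e-05; check Q = 452.7

Q₀ = 0.15; Q < K (proceeds forward)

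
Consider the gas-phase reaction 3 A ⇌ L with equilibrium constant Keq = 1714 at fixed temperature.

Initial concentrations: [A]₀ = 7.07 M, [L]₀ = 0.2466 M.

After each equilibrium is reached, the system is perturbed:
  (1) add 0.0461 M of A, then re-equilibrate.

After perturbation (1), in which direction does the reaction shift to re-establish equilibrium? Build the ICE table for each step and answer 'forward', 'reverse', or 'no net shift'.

Direction: forward

Q₀ = 6.9781e-04 vs Keq = 1714 ⇒ Q<K, forward
Step 1:
                   A          L
  Initial       7.07     0.2466
  Change      -6.956      2.319
  Equil       0.1144      2.565
  solve Keq expr → x = 2.319; check Q = 1714
Then add 0.0461 M of A.
Step 2:
                   A          L
  Initial     0.1605      2.565
  Change    -0.04587    0.01529
  Equil       0.1146       2.58
  solve Keq expr → x = 0.01529; check Q = 1714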